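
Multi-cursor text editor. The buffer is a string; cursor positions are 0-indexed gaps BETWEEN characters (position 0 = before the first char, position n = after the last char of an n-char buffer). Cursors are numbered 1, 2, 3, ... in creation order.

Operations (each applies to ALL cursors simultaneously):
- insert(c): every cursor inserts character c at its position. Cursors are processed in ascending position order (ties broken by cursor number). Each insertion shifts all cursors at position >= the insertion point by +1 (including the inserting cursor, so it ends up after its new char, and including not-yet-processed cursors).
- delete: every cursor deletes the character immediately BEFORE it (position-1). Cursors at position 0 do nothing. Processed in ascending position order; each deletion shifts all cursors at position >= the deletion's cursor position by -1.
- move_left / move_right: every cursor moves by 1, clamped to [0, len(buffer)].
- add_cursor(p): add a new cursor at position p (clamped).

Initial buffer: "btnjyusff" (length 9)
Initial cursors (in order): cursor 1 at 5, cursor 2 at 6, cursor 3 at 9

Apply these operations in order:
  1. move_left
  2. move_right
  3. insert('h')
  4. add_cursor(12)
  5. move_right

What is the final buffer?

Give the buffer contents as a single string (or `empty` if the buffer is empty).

After op 1 (move_left): buffer="btnjyusff" (len 9), cursors c1@4 c2@5 c3@8, authorship .........
After op 2 (move_right): buffer="btnjyusff" (len 9), cursors c1@5 c2@6 c3@9, authorship .........
After op 3 (insert('h')): buffer="btnjyhuhsffh" (len 12), cursors c1@6 c2@8 c3@12, authorship .....1.2...3
After op 4 (add_cursor(12)): buffer="btnjyhuhsffh" (len 12), cursors c1@6 c2@8 c3@12 c4@12, authorship .....1.2...3
After op 5 (move_right): buffer="btnjyhuhsffh" (len 12), cursors c1@7 c2@9 c3@12 c4@12, authorship .....1.2...3

Answer: btnjyhuhsffh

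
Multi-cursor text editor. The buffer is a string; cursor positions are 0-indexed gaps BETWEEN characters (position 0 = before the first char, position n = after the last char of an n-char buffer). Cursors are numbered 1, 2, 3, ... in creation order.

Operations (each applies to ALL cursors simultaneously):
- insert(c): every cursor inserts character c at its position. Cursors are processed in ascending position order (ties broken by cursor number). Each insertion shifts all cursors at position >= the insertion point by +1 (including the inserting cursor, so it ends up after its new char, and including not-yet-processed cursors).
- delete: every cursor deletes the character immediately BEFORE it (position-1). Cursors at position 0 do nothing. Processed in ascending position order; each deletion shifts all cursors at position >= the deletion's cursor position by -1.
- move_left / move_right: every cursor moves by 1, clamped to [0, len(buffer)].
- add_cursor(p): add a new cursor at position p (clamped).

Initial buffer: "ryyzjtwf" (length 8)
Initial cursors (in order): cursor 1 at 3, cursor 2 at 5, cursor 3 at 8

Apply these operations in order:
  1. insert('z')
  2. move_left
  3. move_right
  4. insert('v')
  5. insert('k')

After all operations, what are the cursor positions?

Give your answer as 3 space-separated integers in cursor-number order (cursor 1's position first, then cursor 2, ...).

After op 1 (insert('z')): buffer="ryyzzjztwfz" (len 11), cursors c1@4 c2@7 c3@11, authorship ...1..2...3
After op 2 (move_left): buffer="ryyzzjztwfz" (len 11), cursors c1@3 c2@6 c3@10, authorship ...1..2...3
After op 3 (move_right): buffer="ryyzzjztwfz" (len 11), cursors c1@4 c2@7 c3@11, authorship ...1..2...3
After op 4 (insert('v')): buffer="ryyzvzjzvtwfzv" (len 14), cursors c1@5 c2@9 c3@14, authorship ...11..22...33
After op 5 (insert('k')): buffer="ryyzvkzjzvktwfzvk" (len 17), cursors c1@6 c2@11 c3@17, authorship ...111..222...333

Answer: 6 11 17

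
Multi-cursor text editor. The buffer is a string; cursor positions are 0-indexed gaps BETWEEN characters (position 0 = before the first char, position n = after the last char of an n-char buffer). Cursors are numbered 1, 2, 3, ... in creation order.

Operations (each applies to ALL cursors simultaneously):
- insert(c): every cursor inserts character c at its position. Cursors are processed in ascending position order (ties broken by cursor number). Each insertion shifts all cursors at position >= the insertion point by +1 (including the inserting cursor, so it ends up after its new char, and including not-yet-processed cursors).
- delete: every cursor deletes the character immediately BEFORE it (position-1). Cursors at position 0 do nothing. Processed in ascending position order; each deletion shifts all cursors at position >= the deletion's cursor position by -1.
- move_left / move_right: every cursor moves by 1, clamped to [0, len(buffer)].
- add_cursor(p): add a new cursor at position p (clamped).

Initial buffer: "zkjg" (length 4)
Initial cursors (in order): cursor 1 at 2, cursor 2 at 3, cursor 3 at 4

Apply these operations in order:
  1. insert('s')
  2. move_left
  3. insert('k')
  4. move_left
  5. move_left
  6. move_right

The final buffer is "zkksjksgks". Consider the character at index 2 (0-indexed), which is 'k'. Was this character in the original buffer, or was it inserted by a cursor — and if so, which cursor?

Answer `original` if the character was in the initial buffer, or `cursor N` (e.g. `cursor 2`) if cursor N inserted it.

After op 1 (insert('s')): buffer="zksjsgs" (len 7), cursors c1@3 c2@5 c3@7, authorship ..1.2.3
After op 2 (move_left): buffer="zksjsgs" (len 7), cursors c1@2 c2@4 c3@6, authorship ..1.2.3
After op 3 (insert('k')): buffer="zkksjksgks" (len 10), cursors c1@3 c2@6 c3@9, authorship ..11.22.33
After op 4 (move_left): buffer="zkksjksgks" (len 10), cursors c1@2 c2@5 c3@8, authorship ..11.22.33
After op 5 (move_left): buffer="zkksjksgks" (len 10), cursors c1@1 c2@4 c3@7, authorship ..11.22.33
After op 6 (move_right): buffer="zkksjksgks" (len 10), cursors c1@2 c2@5 c3@8, authorship ..11.22.33
Authorship (.=original, N=cursor N): . . 1 1 . 2 2 . 3 3
Index 2: author = 1

Answer: cursor 1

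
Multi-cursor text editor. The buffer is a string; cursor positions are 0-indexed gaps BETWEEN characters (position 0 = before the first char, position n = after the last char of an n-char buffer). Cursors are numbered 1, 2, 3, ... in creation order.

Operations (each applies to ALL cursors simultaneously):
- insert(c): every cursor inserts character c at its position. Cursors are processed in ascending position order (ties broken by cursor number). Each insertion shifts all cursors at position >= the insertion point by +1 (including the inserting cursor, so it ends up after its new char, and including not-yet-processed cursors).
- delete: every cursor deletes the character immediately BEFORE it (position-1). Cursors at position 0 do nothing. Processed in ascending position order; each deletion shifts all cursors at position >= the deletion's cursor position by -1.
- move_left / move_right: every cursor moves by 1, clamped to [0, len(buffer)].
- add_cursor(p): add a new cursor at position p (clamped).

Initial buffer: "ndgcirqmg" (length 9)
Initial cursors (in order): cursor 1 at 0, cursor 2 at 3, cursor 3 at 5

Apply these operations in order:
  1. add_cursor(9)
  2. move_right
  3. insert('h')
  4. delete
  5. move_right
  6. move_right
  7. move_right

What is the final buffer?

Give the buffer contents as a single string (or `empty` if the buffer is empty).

After op 1 (add_cursor(9)): buffer="ndgcirqmg" (len 9), cursors c1@0 c2@3 c3@5 c4@9, authorship .........
After op 2 (move_right): buffer="ndgcirqmg" (len 9), cursors c1@1 c2@4 c3@6 c4@9, authorship .........
After op 3 (insert('h')): buffer="nhdgchirhqmgh" (len 13), cursors c1@2 c2@6 c3@9 c4@13, authorship .1...2..3...4
After op 4 (delete): buffer="ndgcirqmg" (len 9), cursors c1@1 c2@4 c3@6 c4@9, authorship .........
After op 5 (move_right): buffer="ndgcirqmg" (len 9), cursors c1@2 c2@5 c3@7 c4@9, authorship .........
After op 6 (move_right): buffer="ndgcirqmg" (len 9), cursors c1@3 c2@6 c3@8 c4@9, authorship .........
After op 7 (move_right): buffer="ndgcirqmg" (len 9), cursors c1@4 c2@7 c3@9 c4@9, authorship .........

Answer: ndgcirqmg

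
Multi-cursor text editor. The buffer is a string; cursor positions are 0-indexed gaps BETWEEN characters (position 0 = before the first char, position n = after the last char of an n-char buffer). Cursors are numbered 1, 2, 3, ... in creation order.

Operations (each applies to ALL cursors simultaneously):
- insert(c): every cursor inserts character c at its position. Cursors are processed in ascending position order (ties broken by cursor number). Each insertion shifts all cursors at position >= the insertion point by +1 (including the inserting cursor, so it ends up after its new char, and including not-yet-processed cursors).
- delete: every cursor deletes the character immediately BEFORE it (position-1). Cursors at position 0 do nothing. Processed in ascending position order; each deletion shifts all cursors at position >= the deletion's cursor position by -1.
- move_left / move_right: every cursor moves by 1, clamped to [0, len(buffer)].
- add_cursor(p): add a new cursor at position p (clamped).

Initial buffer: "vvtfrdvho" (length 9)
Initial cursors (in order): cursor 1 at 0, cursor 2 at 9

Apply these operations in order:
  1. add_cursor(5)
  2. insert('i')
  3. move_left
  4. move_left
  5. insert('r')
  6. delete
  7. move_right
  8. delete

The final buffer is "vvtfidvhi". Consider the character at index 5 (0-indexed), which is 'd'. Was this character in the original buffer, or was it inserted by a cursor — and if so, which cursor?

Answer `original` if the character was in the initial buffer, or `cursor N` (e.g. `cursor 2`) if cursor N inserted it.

Answer: original

Derivation:
After op 1 (add_cursor(5)): buffer="vvtfrdvho" (len 9), cursors c1@0 c3@5 c2@9, authorship .........
After op 2 (insert('i')): buffer="ivvtfridvhoi" (len 12), cursors c1@1 c3@7 c2@12, authorship 1.....3....2
After op 3 (move_left): buffer="ivvtfridvhoi" (len 12), cursors c1@0 c3@6 c2@11, authorship 1.....3....2
After op 4 (move_left): buffer="ivvtfridvhoi" (len 12), cursors c1@0 c3@5 c2@10, authorship 1.....3....2
After op 5 (insert('r')): buffer="rivvtfrridvhroi" (len 15), cursors c1@1 c3@7 c2@13, authorship 11....3.3...2.2
After op 6 (delete): buffer="ivvtfridvhoi" (len 12), cursors c1@0 c3@5 c2@10, authorship 1.....3....2
After op 7 (move_right): buffer="ivvtfridvhoi" (len 12), cursors c1@1 c3@6 c2@11, authorship 1.....3....2
After op 8 (delete): buffer="vvtfidvhi" (len 9), cursors c1@0 c3@4 c2@8, authorship ....3...2
Authorship (.=original, N=cursor N): . . . . 3 . . . 2
Index 5: author = original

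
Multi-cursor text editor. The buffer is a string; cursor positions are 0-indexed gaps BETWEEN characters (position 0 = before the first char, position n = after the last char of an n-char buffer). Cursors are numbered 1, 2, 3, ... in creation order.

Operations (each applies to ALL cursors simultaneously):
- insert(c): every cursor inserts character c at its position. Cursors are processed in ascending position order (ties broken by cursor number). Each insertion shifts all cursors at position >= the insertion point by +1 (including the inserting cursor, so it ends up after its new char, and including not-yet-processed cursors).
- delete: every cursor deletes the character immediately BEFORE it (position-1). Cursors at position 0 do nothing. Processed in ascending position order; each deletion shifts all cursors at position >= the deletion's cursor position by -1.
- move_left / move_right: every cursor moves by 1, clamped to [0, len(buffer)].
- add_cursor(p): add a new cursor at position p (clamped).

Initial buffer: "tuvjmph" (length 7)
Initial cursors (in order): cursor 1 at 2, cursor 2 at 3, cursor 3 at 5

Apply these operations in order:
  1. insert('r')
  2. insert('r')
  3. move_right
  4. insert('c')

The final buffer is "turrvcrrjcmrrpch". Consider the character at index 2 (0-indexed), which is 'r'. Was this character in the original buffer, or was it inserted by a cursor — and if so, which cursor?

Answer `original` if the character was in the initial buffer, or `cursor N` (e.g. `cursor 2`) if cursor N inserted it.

Answer: cursor 1

Derivation:
After op 1 (insert('r')): buffer="turvrjmrph" (len 10), cursors c1@3 c2@5 c3@8, authorship ..1.2..3..
After op 2 (insert('r')): buffer="turrvrrjmrrph" (len 13), cursors c1@4 c2@7 c3@11, authorship ..11.22..33..
After op 3 (move_right): buffer="turrvrrjmrrph" (len 13), cursors c1@5 c2@8 c3@12, authorship ..11.22..33..
After op 4 (insert('c')): buffer="turrvcrrjcmrrpch" (len 16), cursors c1@6 c2@10 c3@15, authorship ..11.122.2.33.3.
Authorship (.=original, N=cursor N): . . 1 1 . 1 2 2 . 2 . 3 3 . 3 .
Index 2: author = 1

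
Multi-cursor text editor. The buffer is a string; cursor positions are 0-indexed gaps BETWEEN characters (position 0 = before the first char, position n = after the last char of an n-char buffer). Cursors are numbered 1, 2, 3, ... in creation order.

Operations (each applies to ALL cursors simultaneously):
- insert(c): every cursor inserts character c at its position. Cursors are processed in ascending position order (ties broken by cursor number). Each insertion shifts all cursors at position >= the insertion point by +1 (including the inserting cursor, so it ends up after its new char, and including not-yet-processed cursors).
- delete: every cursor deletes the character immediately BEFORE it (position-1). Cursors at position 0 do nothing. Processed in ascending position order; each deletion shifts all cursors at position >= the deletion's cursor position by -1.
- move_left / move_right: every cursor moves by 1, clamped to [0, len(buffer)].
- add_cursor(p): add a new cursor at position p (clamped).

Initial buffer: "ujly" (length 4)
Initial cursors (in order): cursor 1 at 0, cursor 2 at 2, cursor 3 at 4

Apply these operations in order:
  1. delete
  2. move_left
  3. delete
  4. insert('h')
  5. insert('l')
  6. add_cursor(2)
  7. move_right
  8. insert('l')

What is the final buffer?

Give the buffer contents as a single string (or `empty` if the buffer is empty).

After op 1 (delete): buffer="ul" (len 2), cursors c1@0 c2@1 c3@2, authorship ..
After op 2 (move_left): buffer="ul" (len 2), cursors c1@0 c2@0 c3@1, authorship ..
After op 3 (delete): buffer="l" (len 1), cursors c1@0 c2@0 c3@0, authorship .
After op 4 (insert('h')): buffer="hhhl" (len 4), cursors c1@3 c2@3 c3@3, authorship 123.
After op 5 (insert('l')): buffer="hhhllll" (len 7), cursors c1@6 c2@6 c3@6, authorship 123123.
After op 6 (add_cursor(2)): buffer="hhhllll" (len 7), cursors c4@2 c1@6 c2@6 c3@6, authorship 123123.
After op 7 (move_right): buffer="hhhllll" (len 7), cursors c4@3 c1@7 c2@7 c3@7, authorship 123123.
After op 8 (insert('l')): buffer="hhhllllllll" (len 11), cursors c4@4 c1@11 c2@11 c3@11, authorship 1234123.123

Answer: hhhllllllll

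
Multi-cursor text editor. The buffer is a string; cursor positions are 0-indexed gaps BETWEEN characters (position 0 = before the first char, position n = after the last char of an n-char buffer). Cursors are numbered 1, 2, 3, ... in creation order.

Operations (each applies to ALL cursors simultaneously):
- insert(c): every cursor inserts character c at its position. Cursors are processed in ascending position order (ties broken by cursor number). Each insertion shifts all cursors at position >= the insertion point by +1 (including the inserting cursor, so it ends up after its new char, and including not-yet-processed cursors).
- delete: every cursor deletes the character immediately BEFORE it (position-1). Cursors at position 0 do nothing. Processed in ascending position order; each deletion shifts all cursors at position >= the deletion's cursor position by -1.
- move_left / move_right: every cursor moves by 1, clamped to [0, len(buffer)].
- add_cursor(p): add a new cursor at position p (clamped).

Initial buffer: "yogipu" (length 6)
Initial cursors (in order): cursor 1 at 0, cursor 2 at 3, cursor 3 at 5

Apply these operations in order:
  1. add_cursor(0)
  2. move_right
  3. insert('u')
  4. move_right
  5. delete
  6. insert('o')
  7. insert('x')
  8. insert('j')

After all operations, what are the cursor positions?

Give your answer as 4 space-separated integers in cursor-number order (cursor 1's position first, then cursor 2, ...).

After op 1 (add_cursor(0)): buffer="yogipu" (len 6), cursors c1@0 c4@0 c2@3 c3@5, authorship ......
After op 2 (move_right): buffer="yogipu" (len 6), cursors c1@1 c4@1 c2@4 c3@6, authorship ......
After op 3 (insert('u')): buffer="yuuogiupuu" (len 10), cursors c1@3 c4@3 c2@7 c3@10, authorship .14...2..3
After op 4 (move_right): buffer="yuuogiupuu" (len 10), cursors c1@4 c4@4 c2@8 c3@10, authorship .14...2..3
After op 5 (delete): buffer="yugiuu" (len 6), cursors c1@2 c4@2 c2@5 c3@6, authorship .1..2.
After op 6 (insert('o')): buffer="yuoogiuouo" (len 10), cursors c1@4 c4@4 c2@8 c3@10, authorship .114..22.3
After op 7 (insert('x')): buffer="yuooxxgiuoxuox" (len 14), cursors c1@6 c4@6 c2@11 c3@14, authorship .11414..222.33
After op 8 (insert('j')): buffer="yuooxxjjgiuoxjuoxj" (len 18), cursors c1@8 c4@8 c2@14 c3@18, authorship .1141414..2222.333

Answer: 8 14 18 8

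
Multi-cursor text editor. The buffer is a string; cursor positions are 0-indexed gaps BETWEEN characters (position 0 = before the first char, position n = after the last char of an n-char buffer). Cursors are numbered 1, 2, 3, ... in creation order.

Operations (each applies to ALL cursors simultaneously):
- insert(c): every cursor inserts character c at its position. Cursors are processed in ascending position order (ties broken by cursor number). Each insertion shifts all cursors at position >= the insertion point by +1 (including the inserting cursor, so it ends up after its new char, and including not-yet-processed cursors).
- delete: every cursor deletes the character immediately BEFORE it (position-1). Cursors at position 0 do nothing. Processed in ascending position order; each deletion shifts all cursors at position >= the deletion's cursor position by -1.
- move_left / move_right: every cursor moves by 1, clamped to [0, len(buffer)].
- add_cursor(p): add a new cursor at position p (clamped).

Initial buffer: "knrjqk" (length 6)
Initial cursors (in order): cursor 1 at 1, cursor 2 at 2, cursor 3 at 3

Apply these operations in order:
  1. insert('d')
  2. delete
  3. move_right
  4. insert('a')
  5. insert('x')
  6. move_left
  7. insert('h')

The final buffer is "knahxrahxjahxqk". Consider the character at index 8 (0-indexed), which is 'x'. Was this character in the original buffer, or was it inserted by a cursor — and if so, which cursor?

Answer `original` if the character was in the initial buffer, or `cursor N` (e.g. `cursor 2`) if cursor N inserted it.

After op 1 (insert('d')): buffer="kdndrdjqk" (len 9), cursors c1@2 c2@4 c3@6, authorship .1.2.3...
After op 2 (delete): buffer="knrjqk" (len 6), cursors c1@1 c2@2 c3@3, authorship ......
After op 3 (move_right): buffer="knrjqk" (len 6), cursors c1@2 c2@3 c3@4, authorship ......
After op 4 (insert('a')): buffer="knarajaqk" (len 9), cursors c1@3 c2@5 c3@7, authorship ..1.2.3..
After op 5 (insert('x')): buffer="knaxraxjaxqk" (len 12), cursors c1@4 c2@7 c3@10, authorship ..11.22.33..
After op 6 (move_left): buffer="knaxraxjaxqk" (len 12), cursors c1@3 c2@6 c3@9, authorship ..11.22.33..
After op 7 (insert('h')): buffer="knahxrahxjahxqk" (len 15), cursors c1@4 c2@8 c3@12, authorship ..111.222.333..
Authorship (.=original, N=cursor N): . . 1 1 1 . 2 2 2 . 3 3 3 . .
Index 8: author = 2

Answer: cursor 2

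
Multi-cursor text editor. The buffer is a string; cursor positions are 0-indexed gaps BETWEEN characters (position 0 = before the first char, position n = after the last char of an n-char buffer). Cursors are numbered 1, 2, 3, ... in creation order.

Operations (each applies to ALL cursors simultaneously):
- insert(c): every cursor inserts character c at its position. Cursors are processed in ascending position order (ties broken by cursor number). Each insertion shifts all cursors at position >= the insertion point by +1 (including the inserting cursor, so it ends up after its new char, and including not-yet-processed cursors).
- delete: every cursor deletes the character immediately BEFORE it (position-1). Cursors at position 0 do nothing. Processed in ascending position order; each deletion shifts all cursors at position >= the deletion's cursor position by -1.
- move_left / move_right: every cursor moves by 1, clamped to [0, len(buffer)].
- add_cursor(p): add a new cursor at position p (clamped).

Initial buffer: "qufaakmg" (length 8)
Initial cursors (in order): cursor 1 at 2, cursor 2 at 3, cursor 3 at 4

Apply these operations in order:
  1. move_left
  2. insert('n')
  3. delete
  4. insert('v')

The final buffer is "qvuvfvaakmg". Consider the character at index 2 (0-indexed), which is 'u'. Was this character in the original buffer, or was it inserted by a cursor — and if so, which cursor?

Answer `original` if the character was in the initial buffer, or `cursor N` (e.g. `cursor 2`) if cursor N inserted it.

Answer: original

Derivation:
After op 1 (move_left): buffer="qufaakmg" (len 8), cursors c1@1 c2@2 c3@3, authorship ........
After op 2 (insert('n')): buffer="qnunfnaakmg" (len 11), cursors c1@2 c2@4 c3@6, authorship .1.2.3.....
After op 3 (delete): buffer="qufaakmg" (len 8), cursors c1@1 c2@2 c3@3, authorship ........
After op 4 (insert('v')): buffer="qvuvfvaakmg" (len 11), cursors c1@2 c2@4 c3@6, authorship .1.2.3.....
Authorship (.=original, N=cursor N): . 1 . 2 . 3 . . . . .
Index 2: author = original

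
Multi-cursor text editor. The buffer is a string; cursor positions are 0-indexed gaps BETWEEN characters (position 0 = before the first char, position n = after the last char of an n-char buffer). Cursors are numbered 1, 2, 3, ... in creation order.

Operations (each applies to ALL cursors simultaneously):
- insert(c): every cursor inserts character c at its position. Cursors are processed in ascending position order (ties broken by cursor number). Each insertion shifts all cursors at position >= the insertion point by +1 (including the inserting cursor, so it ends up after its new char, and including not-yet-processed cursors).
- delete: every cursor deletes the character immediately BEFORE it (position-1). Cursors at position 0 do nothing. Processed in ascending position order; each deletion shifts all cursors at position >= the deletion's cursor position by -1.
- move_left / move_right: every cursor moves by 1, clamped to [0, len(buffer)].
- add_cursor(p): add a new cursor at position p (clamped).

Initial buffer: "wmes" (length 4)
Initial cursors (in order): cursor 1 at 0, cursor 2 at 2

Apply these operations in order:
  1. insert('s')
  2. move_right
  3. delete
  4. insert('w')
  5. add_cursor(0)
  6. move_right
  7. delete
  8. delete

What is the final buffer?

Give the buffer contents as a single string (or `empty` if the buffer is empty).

After op 1 (insert('s')): buffer="swmses" (len 6), cursors c1@1 c2@4, authorship 1..2..
After op 2 (move_right): buffer="swmses" (len 6), cursors c1@2 c2@5, authorship 1..2..
After op 3 (delete): buffer="smss" (len 4), cursors c1@1 c2@3, authorship 1.2.
After op 4 (insert('w')): buffer="swmsws" (len 6), cursors c1@2 c2@5, authorship 11.22.
After op 5 (add_cursor(0)): buffer="swmsws" (len 6), cursors c3@0 c1@2 c2@5, authorship 11.22.
After op 6 (move_right): buffer="swmsws" (len 6), cursors c3@1 c1@3 c2@6, authorship 11.22.
After op 7 (delete): buffer="wsw" (len 3), cursors c3@0 c1@1 c2@3, authorship 122
After op 8 (delete): buffer="s" (len 1), cursors c1@0 c3@0 c2@1, authorship 2

Answer: s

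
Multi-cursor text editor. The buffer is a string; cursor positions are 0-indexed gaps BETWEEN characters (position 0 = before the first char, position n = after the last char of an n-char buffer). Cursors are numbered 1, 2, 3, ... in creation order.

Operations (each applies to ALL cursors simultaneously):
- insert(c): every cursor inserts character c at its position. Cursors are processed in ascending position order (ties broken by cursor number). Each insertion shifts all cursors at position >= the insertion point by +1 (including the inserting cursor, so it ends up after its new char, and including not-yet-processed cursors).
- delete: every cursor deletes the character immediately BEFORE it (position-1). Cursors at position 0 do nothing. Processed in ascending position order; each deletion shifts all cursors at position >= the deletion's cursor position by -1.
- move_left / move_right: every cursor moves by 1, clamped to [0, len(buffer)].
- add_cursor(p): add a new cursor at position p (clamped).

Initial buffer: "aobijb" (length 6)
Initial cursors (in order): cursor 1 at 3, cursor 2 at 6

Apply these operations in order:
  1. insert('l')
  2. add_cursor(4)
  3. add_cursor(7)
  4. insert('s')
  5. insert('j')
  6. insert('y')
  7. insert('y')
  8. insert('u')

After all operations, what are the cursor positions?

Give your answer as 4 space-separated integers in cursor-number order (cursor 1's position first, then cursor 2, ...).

After op 1 (insert('l')): buffer="aoblijbl" (len 8), cursors c1@4 c2@8, authorship ...1...2
After op 2 (add_cursor(4)): buffer="aoblijbl" (len 8), cursors c1@4 c3@4 c2@8, authorship ...1...2
After op 3 (add_cursor(7)): buffer="aoblijbl" (len 8), cursors c1@4 c3@4 c4@7 c2@8, authorship ...1...2
After op 4 (insert('s')): buffer="aoblssijbsls" (len 12), cursors c1@6 c3@6 c4@10 c2@12, authorship ...113...422
After op 5 (insert('j')): buffer="aoblssjjijbsjlsj" (len 16), cursors c1@8 c3@8 c4@13 c2@16, authorship ...11313...44222
After op 6 (insert('y')): buffer="aoblssjjyyijbsjylsjy" (len 20), cursors c1@10 c3@10 c4@16 c2@20, authorship ...1131313...4442222
After op 7 (insert('y')): buffer="aoblssjjyyyyijbsjyylsjyy" (len 24), cursors c1@12 c3@12 c4@19 c2@24, authorship ...113131313...444422222
After op 8 (insert('u')): buffer="aoblssjjyyyyuuijbsjyyulsjyyu" (len 28), cursors c1@14 c3@14 c4@22 c2@28, authorship ...11313131313...44444222222

Answer: 14 28 14 22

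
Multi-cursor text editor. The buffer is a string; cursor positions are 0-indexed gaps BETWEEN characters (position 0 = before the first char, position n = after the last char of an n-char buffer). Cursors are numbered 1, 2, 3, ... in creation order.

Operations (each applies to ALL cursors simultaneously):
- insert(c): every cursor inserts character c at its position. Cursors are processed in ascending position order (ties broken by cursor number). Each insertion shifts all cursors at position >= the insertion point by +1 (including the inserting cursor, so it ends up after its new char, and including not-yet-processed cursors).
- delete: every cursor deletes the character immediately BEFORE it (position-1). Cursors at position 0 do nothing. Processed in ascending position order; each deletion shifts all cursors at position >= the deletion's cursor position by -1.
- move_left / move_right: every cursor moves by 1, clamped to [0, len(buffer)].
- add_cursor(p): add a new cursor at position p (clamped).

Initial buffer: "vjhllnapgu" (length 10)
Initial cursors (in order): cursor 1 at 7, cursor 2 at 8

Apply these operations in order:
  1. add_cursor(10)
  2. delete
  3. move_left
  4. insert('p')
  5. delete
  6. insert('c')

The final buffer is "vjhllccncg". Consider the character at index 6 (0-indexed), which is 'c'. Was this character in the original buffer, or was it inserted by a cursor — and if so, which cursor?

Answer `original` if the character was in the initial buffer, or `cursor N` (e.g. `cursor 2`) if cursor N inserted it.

Answer: cursor 2

Derivation:
After op 1 (add_cursor(10)): buffer="vjhllnapgu" (len 10), cursors c1@7 c2@8 c3@10, authorship ..........
After op 2 (delete): buffer="vjhllng" (len 7), cursors c1@6 c2@6 c3@7, authorship .......
After op 3 (move_left): buffer="vjhllng" (len 7), cursors c1@5 c2@5 c3@6, authorship .......
After op 4 (insert('p')): buffer="vjhllppnpg" (len 10), cursors c1@7 c2@7 c3@9, authorship .....12.3.
After op 5 (delete): buffer="vjhllng" (len 7), cursors c1@5 c2@5 c3@6, authorship .......
After op 6 (insert('c')): buffer="vjhllccncg" (len 10), cursors c1@7 c2@7 c3@9, authorship .....12.3.
Authorship (.=original, N=cursor N): . . . . . 1 2 . 3 .
Index 6: author = 2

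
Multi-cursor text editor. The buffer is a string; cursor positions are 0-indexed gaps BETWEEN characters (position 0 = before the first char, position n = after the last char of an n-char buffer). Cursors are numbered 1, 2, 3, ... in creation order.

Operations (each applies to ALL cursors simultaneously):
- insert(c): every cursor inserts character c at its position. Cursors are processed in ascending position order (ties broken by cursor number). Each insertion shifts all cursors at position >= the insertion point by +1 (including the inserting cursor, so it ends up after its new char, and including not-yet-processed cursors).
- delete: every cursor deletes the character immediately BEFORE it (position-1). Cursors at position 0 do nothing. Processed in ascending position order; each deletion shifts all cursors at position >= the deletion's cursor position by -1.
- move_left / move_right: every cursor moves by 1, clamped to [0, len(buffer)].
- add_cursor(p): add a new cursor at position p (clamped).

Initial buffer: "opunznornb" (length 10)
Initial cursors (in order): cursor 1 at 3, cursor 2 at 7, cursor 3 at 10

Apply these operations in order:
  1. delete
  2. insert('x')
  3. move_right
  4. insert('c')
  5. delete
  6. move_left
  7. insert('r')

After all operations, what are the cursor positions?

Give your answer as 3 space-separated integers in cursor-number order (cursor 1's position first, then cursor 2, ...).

After op 1 (delete): buffer="opnznrn" (len 7), cursors c1@2 c2@5 c3@7, authorship .......
After op 2 (insert('x')): buffer="opxnznxrnx" (len 10), cursors c1@3 c2@7 c3@10, authorship ..1...2..3
After op 3 (move_right): buffer="opxnznxrnx" (len 10), cursors c1@4 c2@8 c3@10, authorship ..1...2..3
After op 4 (insert('c')): buffer="opxncznxrcnxc" (len 13), cursors c1@5 c2@10 c3@13, authorship ..1.1..2.2.33
After op 5 (delete): buffer="opxnznxrnx" (len 10), cursors c1@4 c2@8 c3@10, authorship ..1...2..3
After op 6 (move_left): buffer="opxnznxrnx" (len 10), cursors c1@3 c2@7 c3@9, authorship ..1...2..3
After op 7 (insert('r')): buffer="opxrnznxrrnrx" (len 13), cursors c1@4 c2@9 c3@12, authorship ..11...22..33

Answer: 4 9 12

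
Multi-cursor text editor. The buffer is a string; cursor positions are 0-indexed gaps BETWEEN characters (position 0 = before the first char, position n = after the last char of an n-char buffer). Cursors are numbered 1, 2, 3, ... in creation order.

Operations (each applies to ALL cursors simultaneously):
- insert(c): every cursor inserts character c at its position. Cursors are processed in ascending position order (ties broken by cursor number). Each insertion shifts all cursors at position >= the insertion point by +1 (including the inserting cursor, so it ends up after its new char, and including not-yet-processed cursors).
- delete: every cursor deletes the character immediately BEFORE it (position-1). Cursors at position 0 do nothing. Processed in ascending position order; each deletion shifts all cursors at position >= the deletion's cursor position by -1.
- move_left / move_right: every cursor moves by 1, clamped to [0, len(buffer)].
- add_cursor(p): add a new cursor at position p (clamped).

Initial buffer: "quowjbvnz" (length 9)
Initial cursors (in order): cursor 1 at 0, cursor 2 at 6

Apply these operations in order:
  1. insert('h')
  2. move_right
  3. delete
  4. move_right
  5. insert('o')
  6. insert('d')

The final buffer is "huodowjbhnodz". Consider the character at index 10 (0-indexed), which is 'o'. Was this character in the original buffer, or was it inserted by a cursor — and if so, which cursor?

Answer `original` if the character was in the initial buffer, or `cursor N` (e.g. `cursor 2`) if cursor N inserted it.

After op 1 (insert('h')): buffer="hquowjbhvnz" (len 11), cursors c1@1 c2@8, authorship 1......2...
After op 2 (move_right): buffer="hquowjbhvnz" (len 11), cursors c1@2 c2@9, authorship 1......2...
After op 3 (delete): buffer="huowjbhnz" (len 9), cursors c1@1 c2@7, authorship 1.....2..
After op 4 (move_right): buffer="huowjbhnz" (len 9), cursors c1@2 c2@8, authorship 1.....2..
After op 5 (insert('o')): buffer="huoowjbhnoz" (len 11), cursors c1@3 c2@10, authorship 1.1....2.2.
After op 6 (insert('d')): buffer="huodowjbhnodz" (len 13), cursors c1@4 c2@12, authorship 1.11....2.22.
Authorship (.=original, N=cursor N): 1 . 1 1 . . . . 2 . 2 2 .
Index 10: author = 2

Answer: cursor 2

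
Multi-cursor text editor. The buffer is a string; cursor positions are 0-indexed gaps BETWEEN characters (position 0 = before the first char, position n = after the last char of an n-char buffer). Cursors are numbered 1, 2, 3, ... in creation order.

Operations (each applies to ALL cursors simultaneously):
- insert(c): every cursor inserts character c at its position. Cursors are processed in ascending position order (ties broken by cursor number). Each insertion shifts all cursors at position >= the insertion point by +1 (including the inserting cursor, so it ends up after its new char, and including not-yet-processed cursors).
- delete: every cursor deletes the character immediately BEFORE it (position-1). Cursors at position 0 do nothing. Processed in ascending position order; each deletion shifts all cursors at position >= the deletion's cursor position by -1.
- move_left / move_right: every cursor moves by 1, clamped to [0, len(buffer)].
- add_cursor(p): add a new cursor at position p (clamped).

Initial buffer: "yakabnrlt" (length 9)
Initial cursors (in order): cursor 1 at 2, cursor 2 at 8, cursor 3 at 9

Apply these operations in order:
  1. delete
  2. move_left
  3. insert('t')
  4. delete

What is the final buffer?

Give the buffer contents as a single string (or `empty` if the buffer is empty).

After op 1 (delete): buffer="ykabnr" (len 6), cursors c1@1 c2@6 c3@6, authorship ......
After op 2 (move_left): buffer="ykabnr" (len 6), cursors c1@0 c2@5 c3@5, authorship ......
After op 3 (insert('t')): buffer="tykabnttr" (len 9), cursors c1@1 c2@8 c3@8, authorship 1.....23.
After op 4 (delete): buffer="ykabnr" (len 6), cursors c1@0 c2@5 c3@5, authorship ......

Answer: ykabnr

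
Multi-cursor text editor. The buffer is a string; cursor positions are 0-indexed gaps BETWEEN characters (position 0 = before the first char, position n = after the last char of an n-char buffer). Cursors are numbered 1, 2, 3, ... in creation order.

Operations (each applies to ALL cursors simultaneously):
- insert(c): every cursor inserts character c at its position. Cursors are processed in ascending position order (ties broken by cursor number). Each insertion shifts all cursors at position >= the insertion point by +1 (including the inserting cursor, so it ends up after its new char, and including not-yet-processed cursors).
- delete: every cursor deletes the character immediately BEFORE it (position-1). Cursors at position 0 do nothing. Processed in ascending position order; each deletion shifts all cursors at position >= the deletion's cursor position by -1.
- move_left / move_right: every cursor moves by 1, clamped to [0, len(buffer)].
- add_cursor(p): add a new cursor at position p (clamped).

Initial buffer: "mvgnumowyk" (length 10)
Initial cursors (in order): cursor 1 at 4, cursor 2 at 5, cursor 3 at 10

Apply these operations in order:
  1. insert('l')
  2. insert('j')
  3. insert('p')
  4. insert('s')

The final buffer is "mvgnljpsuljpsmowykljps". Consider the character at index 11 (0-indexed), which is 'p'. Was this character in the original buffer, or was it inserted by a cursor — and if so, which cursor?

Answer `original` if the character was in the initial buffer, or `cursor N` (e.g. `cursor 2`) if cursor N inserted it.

After op 1 (insert('l')): buffer="mvgnlulmowykl" (len 13), cursors c1@5 c2@7 c3@13, authorship ....1.2.....3
After op 2 (insert('j')): buffer="mvgnljuljmowyklj" (len 16), cursors c1@6 c2@9 c3@16, authorship ....11.22.....33
After op 3 (insert('p')): buffer="mvgnljpuljpmowykljp" (len 19), cursors c1@7 c2@11 c3@19, authorship ....111.222.....333
After op 4 (insert('s')): buffer="mvgnljpsuljpsmowykljps" (len 22), cursors c1@8 c2@13 c3@22, authorship ....1111.2222.....3333
Authorship (.=original, N=cursor N): . . . . 1 1 1 1 . 2 2 2 2 . . . . . 3 3 3 3
Index 11: author = 2

Answer: cursor 2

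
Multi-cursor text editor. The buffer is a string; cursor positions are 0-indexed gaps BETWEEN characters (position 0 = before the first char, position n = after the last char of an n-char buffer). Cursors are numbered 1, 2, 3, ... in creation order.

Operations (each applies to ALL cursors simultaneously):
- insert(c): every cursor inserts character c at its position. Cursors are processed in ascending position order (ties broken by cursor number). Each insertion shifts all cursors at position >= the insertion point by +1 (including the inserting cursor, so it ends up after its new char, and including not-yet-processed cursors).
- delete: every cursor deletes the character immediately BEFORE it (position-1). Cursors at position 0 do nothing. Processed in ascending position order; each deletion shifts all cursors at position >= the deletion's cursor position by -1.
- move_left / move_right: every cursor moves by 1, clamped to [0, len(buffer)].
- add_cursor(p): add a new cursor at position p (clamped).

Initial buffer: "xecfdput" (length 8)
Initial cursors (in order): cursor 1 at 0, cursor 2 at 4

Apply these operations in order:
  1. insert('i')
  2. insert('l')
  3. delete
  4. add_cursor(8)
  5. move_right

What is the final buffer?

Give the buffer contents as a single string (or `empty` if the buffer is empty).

After op 1 (insert('i')): buffer="ixecfidput" (len 10), cursors c1@1 c2@6, authorship 1....2....
After op 2 (insert('l')): buffer="ilxecfildput" (len 12), cursors c1@2 c2@8, authorship 11....22....
After op 3 (delete): buffer="ixecfidput" (len 10), cursors c1@1 c2@6, authorship 1....2....
After op 4 (add_cursor(8)): buffer="ixecfidput" (len 10), cursors c1@1 c2@6 c3@8, authorship 1....2....
After op 5 (move_right): buffer="ixecfidput" (len 10), cursors c1@2 c2@7 c3@9, authorship 1....2....

Answer: ixecfidput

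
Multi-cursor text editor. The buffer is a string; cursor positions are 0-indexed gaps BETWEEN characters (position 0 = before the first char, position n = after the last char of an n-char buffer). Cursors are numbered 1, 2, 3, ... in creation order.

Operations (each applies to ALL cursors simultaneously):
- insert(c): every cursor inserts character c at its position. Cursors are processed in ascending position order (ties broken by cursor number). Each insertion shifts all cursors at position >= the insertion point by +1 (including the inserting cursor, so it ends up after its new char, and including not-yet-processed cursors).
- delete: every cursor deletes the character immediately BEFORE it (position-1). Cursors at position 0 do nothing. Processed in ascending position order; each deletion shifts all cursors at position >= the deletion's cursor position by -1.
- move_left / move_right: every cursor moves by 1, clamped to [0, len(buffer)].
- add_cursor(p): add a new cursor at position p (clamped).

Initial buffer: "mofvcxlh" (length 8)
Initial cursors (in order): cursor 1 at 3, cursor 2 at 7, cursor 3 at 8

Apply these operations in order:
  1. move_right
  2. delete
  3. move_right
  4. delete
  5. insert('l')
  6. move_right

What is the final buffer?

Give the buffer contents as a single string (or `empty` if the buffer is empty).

Answer: molll

Derivation:
After op 1 (move_right): buffer="mofvcxlh" (len 8), cursors c1@4 c2@8 c3@8, authorship ........
After op 2 (delete): buffer="mofcx" (len 5), cursors c1@3 c2@5 c3@5, authorship .....
After op 3 (move_right): buffer="mofcx" (len 5), cursors c1@4 c2@5 c3@5, authorship .....
After op 4 (delete): buffer="mo" (len 2), cursors c1@2 c2@2 c3@2, authorship ..
After op 5 (insert('l')): buffer="molll" (len 5), cursors c1@5 c2@5 c3@5, authorship ..123
After op 6 (move_right): buffer="molll" (len 5), cursors c1@5 c2@5 c3@5, authorship ..123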